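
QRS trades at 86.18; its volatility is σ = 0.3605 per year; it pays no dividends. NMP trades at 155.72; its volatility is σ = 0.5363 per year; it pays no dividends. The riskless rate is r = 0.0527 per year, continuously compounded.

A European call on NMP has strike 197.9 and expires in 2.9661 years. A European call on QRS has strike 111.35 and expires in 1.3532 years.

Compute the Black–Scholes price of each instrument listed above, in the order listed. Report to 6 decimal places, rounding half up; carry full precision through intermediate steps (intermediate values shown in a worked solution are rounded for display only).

price(NMP call K=197.9) = 51.260352
price(QRS call K=111.35) = 8.495157

[NMP call K=197.9]
σ√T = 0.5363·√2.9661 = 0.923636
d₁ = (ln(S/K) + (r+σ²/2)T) / (σ√T) = (ln(155.72/197.9) + (0.0527+0.5363²/2)·2.9661) / 0.923636 = (-0.239702 + 0.582865) / 0.923636 = 0.371535
d₂ = d₁ − σ√T = 0.371535 − 0.923636 = -0.552101
e^{−rT} = 0.855291
N(d₁) = 0.644880,  N(d₂) = 0.290440
price = S·N(d₁) − K·e^{−rT}·N(d₂) = 100.420758 − 49.160406 = 51.260352
[QRS call K=111.35]
σ√T = 0.3605·√1.3532 = 0.419359
d₁ = (ln(S/K) + (r+σ²/2)T) / (σ√T) = (ln(86.18/111.35) + (0.0527+0.3605²/2)·1.3532) / 0.419359 = (-0.256240 + 0.159245) / 0.419359 = -0.231295
d₂ = d₁ − σ√T = -0.231295 − 0.419359 = -0.650654
e^{−rT} = 0.931170
N(d₁) = 0.408543,  N(d₂) = 0.257635
price = S·N(d₁) − K·e^{−rT}·N(d₂) = 35.208235 − 26.713078 = 8.495157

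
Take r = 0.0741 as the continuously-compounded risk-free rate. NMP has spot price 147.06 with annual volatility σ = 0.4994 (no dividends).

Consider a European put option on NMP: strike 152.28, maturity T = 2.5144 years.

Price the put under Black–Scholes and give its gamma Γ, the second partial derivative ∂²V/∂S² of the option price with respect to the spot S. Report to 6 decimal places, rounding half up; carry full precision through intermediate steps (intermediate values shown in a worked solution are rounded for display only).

σ√T = 0.4994·√2.5144 = 0.791892
d₁ = (ln(S/K) + (r+σ²/2)T) / (σ√T) = (ln(147.06/152.28) + (0.0741+0.4994²/2)·2.5144) / 0.791892 = (-0.034880 + 0.499863) / 0.791892 = 0.587180
d₂ = d₁ − σ√T = 0.587180 − 0.791892 = -0.204712
e^{−rT} = 0.830010
N(−d₁) = 0.278541,  N(−d₂) = 0.581101
Put price V = K·e^{−rT}·N(−d₂) − S·N(−d₁) = 73.447703 − 40.962299 = 32.485404
φ(d₁) = (1/√(2π))·e^{−d₁²/2} = 0.335770
Γ = φ(d₁) / (S·σ·√T) = 0.002883

price = 32.485404
Γ = 0.002883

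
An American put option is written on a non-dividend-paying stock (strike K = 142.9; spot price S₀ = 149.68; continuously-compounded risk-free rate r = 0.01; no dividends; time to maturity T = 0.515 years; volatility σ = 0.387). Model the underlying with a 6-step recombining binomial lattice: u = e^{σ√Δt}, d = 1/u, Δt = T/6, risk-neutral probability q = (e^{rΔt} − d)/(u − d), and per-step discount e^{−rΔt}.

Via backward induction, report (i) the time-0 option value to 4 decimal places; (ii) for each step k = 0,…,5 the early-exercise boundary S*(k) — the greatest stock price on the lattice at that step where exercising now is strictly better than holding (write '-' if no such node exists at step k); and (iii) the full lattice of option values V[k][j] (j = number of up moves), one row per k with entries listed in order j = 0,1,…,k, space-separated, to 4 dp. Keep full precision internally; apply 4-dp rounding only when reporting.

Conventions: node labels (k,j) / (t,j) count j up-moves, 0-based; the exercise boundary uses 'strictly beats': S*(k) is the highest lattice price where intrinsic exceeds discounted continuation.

price = 12.8367
boundary = - - - - 95.1046 106.5227
tree:
12.8367
18.9407 6.1259
27.0074 10.0757 1.7795
36.8957 16.1473 3.3955 0.0000
47.7954 24.9377 6.4789 0.0000 0.0000
57.9896 36.3773 12.3624 0.0000 0.0000 0.0000
67.0911 47.7954 23.5884 0.0000 0.0000 0.0000 0.0000

params: Δt=0.08583 u=1.12006 d=0.89281 q=0.47546 e^(-rΔt)=0.99914
t_6 payoffs: 67.0911 47.7954 23.5884 0.0000 0.0000 0.0000 0.0000
t_5: node(5,0) S=84.9104 payoff=57.9896 vs cont=57.8670 → 57.9896 [stop]  node(5,1) S=106.5227 payoff=36.3773 vs cont=36.2547 → 36.3773 [stop]  node(5,2) S=133.6359 payoff=9.2641 vs cont=12.3624 → 12.3624 [wait]  node(5,3) S=167.6503 payoff=0.0000 vs cont=0.0000 → 0.0000 [wait]  node(5,4) S=210.3224 payoff=0.0000 vs cont=0.0000 → 0.0000 [wait]  node(5,5) S=263.8559 payoff=0.0000 vs cont=0.0000 → 0.0000 [wait]  ⇒ S*(5)=106.5227
t_4: node(4,0) S=95.1046 payoff=47.7954 vs cont=47.6728 → 47.7954 [stop]  node(4,1) S=119.3116 payoff=23.5884 vs cont=24.9377 → 24.9377 [wait]  node(4,2) S=149.6800 payoff=0.0000 vs cont=6.4789 → 6.4789 [wait]  node(4,3) S=187.7781 payoff=0.0000 vs cont=0.0000 → 0.0000 [wait]  node(4,4) S=235.5733 payoff=0.0000 vs cont=0.0000 → 0.0000 [wait]  ⇒ S*(4)=95.1046
t_3: node(3,0) S=106.5227 payoff=36.3773 vs cont=36.8957 → 36.8957 [wait]  node(3,1) S=133.6359 payoff=9.2641 vs cont=16.1473 → 16.1473 [wait]  node(3,2) S=167.6503 payoff=0.0000 vs cont=3.3955 → 3.3955 [wait]  node(3,3) S=210.3224 payoff=0.0000 vs cont=0.0000 → 0.0000 [wait]  ⇒ S*(3)=-
t_2: node(2,0) S=119.3116 payoff=23.5884 vs cont=27.0074 → 27.0074 [wait]  node(2,1) S=149.6800 payoff=0.0000 vs cont=10.0757 → 10.0757 [wait]  node(2,2) S=187.7781 payoff=0.0000 vs cont=1.7795 → 1.7795 [wait]  ⇒ S*(2)=-
t_1: node(1,0) S=133.6359 payoff=9.2641 vs cont=18.9407 → 18.9407 [wait]  node(1,1) S=167.6503 payoff=0.0000 vs cont=6.1259 → 6.1259 [wait]  ⇒ S*(1)=-
t_0: node(0,0) S=149.6800 payoff=0.0000 vs cont=12.8367 → 12.8367 [wait]  ⇒ S*(0)=-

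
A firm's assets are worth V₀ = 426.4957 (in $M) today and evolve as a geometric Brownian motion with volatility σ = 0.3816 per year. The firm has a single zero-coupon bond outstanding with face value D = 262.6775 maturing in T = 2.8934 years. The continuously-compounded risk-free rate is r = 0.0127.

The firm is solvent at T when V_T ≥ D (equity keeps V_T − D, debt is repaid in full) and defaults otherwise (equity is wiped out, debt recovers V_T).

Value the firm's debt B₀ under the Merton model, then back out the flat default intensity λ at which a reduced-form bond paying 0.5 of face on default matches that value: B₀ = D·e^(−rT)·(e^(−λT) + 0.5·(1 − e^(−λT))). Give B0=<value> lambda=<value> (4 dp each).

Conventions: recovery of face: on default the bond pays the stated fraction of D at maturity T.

With assets at 426.4957 and a single debt payment of 262.6775 at 2.8934 years:
d₁ = [ln(V₀/D) + (r + σ²/2)T] / (σ√T)
   = [ln(426.4957/262.6775) + (0.0127 + 0.5·0.3816²)·2.8934] / (0.3816·√2.8934)
   = [0.484675 + 0.247413] / 0.649101 = 1.127848
d₂ = d₁ − σ√T = 1.127848 − 0.649101 = 0.478746
N(d₁) = 0.870308,  N(d₂) = 0.683941,  e^(−rT) = 0.963921
E₀ = V₀·N(d₁) − D·e^(−rT)·N(d₂)
   = 426.4957·0.870308 − 262.6775·0.963921·0.683941 = 198.008653
B₀ = V₀ − E₀ = 426.4957 − 198.008653 = 228.487047
e^(−λT) = (B₀·e^(rT)/D − 0.5)/(1 − 0.5) = (228.4870·1.037430/262.6775 − 0.5)/0.5 = 0.80479251
λ = −ln(0.80479251)/2.8934 = 0.075057

B0=228.4870 lambda=0.0751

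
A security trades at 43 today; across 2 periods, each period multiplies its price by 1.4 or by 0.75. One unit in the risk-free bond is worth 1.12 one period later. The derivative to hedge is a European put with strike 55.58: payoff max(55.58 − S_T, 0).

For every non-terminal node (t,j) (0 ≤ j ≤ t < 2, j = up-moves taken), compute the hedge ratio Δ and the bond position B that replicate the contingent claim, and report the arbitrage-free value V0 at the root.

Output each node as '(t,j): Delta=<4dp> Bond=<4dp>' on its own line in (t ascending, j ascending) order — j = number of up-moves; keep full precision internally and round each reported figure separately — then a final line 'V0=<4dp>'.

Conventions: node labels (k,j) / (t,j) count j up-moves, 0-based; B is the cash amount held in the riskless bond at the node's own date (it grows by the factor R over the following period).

(0,0): Delta=-0.4781 Bond=29.2807
(1,0): Delta=-1.0000 Bond=49.6250
(1,1): Delta=-0.2665 Bond=20.0577
V0=8.7215

The replicating-portfolio and risk-neutral prices coincide; use p* = (1.12−0.75)/(1.4−0.75) = 0.5692 for the latter.
Terminal payoffs: V(2,0)=31.3925, V(2,1)=10.4300, V(2,2)=0.0000
(1,0): S=32.2500. Δ = (V_up−V_dn)/(S_up−S_dn) = (10.4300−31.3925)/(45.1500−24.1875) = -1.0000. V = [p*·10.4300 + (1−p*)·31.3925]/1.12 = 17.3750. B = V − Δ·S = 49.6250.
(1,1): S=60.2000. Δ = (V_up−V_dn)/(S_up−S_dn) = (0.0000−10.4300)/(84.2800−45.1500) = -0.2665. V = [p*·0.0000 + (1−p*)·10.4300]/1.12 = 4.0115. B = V − Δ·S = 20.0577.
(0,0): S=43.0000. Δ = (V_up−V_dn)/(S_up−S_dn) = (4.0115−17.3750)/(60.2000−32.2500) = -0.4781. V = [p*·4.0115 + (1−p*)·17.3750]/1.12 = 8.7215. B = V − Δ·S = 29.2807.
Verification: the root portfolio costs Δ(0,0)·S0 + B(0,0) = 8.7215, matching V0.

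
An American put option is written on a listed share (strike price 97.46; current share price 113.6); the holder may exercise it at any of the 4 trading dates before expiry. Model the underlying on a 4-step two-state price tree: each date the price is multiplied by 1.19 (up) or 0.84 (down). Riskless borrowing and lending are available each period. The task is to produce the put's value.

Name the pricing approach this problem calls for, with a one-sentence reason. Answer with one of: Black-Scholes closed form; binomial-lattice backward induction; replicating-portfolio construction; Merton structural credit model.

framework: binomial-lattice backward induction

Key observation: early exercise of the strike-97.46 put must be checked at each of the 4 dates (spot 113.6), which forces a node-by-node comparison of intrinsic and continuation value backward from expiry.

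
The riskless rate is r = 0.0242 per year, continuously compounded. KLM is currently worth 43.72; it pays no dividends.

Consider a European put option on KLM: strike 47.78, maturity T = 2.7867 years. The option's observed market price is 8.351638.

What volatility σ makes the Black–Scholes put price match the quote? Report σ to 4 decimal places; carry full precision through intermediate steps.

sigma = 0.2697

At σ = 0.2697 the Black–Scholes value reproduces the quote:
σ√T = 0.2697·√2.7867 = 0.450221
d₁ = (ln(S/K) + (r+σ²/2)T) / (σ√T) = (ln(43.72/47.78) + (0.0242+0.2697²/2)·2.7867) / 0.450221 = (-0.088801 + 0.168788) / 0.450221 = 0.177660
d₂ = d₁ − σ√T = 0.177660 − 0.450221 = -0.272561
e^{−rT} = 0.934786
N(−d₁) = 0.429495,  N(−d₂) = 0.607405
V = K·e^{−rT}·N(−d₂) − S·N(−d₁) = 27.129161 − 18.777523 = 8.351638 (the observed quote) — the price is monotone increasing in volatility, hence this σ is the only solution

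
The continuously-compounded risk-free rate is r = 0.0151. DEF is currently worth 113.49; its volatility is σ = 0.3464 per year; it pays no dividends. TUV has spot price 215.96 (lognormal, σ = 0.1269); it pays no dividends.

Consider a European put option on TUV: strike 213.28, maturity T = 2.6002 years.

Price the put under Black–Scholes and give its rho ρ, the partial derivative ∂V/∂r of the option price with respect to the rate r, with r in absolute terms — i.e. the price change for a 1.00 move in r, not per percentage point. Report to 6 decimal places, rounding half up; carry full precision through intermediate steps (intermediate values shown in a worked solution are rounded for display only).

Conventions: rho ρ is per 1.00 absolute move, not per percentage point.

σ√T = 0.1269·√2.6002 = 0.204628
d₁ = (ln(S/K) + (r+σ²/2)T) / (σ√T) = (ln(215.96/213.28) + (0.0151+0.1269²/2)·2.6002) / 0.204628 = (0.012487 + 0.060199) / 0.204628 = 0.355214
d₂ = d₁ − σ√T = 0.355214 − 0.204628 = 0.150586
e^{−rT} = 0.961498
N(−d₁) = 0.361215,  N(−d₂) = 0.440151
Put price V = K·e^{−rT}·N(−d₂) − S·N(−d₁) = 90.261042 − 78.007932 = 12.253110
ρ = −K·T·e^{−rT}·N(−d₂) = -234.696762

price = 12.253110
ρ = -234.696762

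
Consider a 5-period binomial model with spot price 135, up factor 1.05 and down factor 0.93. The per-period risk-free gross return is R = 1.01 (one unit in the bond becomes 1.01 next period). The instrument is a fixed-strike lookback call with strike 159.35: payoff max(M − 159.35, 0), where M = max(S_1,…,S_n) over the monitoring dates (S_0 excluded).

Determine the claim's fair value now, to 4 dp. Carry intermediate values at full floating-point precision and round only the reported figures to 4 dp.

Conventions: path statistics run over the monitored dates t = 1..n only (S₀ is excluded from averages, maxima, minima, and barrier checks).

Risk-neutral up-probability p* = (R−d)/(u−d) = (1.01−0.93)/(1.05−0.93) = 0.6667; the claim prices as the p*-weighted sum of path payoffs discounted by R^5.
Enumerate all 2^5 = 32 price paths (U = up ×1.05, D = down ×0.93); each path with k up-moves has probability p*^k·(1−p*)^(5−k).
DDDDD: M=125.5500, payoff=0.0000, prob=0.004115
UDDDD: M=141.7500, payoff=0.0000, prob=0.008230
DUDDD: M=131.8275, payoff=0.0000, prob=0.008230
UUDDD: M=148.8375, payoff=0.0000, prob=0.016461
DDUDD: M=125.5500, payoff=0.0000, prob=0.008230
UDUDD: M=141.7500, payoff=0.0000, prob=0.016461
DUUDD: M=138.4189, payoff=0.0000, prob=0.016461
UUUDD: M=156.2794, payoff=0.0000, prob=0.032922
DDDUD: M=125.5500, payoff=0.0000, prob=0.008230
UDDUD: M=141.7500, payoff=0.0000, prob=0.016461
DUDUD: M=131.8275, payoff=0.0000, prob=0.016461
UUDUD: M=148.8375, payoff=0.0000, prob=0.032922
DDUUD: M=128.7296, payoff=0.0000, prob=0.016461
UDUUD: M=145.3398, payoff=0.0000, prob=0.032922
DUUUD: M=145.3398, payoff=0.0000, prob=0.032922
UUUUD: M=164.0933, payoff=4.7433, prob=0.065844
DDDDU: M=125.5500, payoff=0.0000, prob=0.008230
UDDDU: M=141.7500, payoff=0.0000, prob=0.016461
DUDDU: M=131.8275, payoff=0.0000, prob=0.016461
UUDDU: M=148.8375, payoff=0.0000, prob=0.032922
DDUDU: M=125.5500, payoff=0.0000, prob=0.016461
UDUDU: M=141.7500, payoff=0.0000, prob=0.032922
DUUDU: M=138.4189, payoff=0.0000, prob=0.032922
UUUDU: M=156.2794, payoff=0.0000, prob=0.065844
DDDUU: M=125.5500, payoff=0.0000, prob=0.016461
UDDUU: M=141.7500, payoff=0.0000, prob=0.032922
DUDUU: M=135.1660, payoff=0.0000, prob=0.032922
UUDUU: M=152.6068, payoff=0.0000, prob=0.065844
DDUUU: M=135.1660, payoff=0.0000, prob=0.032922
UDUUU: M=152.6068, payoff=0.0000, prob=0.065844
DUUUU: M=152.6068, payoff=0.0000, prob=0.065844
UUUUU: M=172.2980, payoff=12.9480, prob=0.131687
Price = Σ prob·payoff / R^5 = 2.017407 / 1.051010 = 1.9195

price = 1.9195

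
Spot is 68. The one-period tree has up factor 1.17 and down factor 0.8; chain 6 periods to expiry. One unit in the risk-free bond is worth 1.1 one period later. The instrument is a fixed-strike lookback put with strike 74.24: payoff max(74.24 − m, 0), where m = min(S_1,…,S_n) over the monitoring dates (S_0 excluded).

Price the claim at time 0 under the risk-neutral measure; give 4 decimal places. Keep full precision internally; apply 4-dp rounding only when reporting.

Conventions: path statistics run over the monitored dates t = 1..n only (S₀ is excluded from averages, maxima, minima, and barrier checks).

Set p* = 0.8108 (from d < R < u); the path-dependent value is the discounted p*-expectation over all price paths.
Enumerate all 2^6 = 64 price paths (U = up ×1.17, D = down ×0.8); each path with k up-moves has probability p*^k·(1−p*)^(6−k).
DDDDDD: m=17.8258, payoff=56.4142, prob=0.000046
UDDDDD: m=26.0702, payoff=48.1698, prob=0.000197
DUDDDD: m=26.0702, payoff=48.1698, prob=0.000197
UUDDDD: m=38.1277, payoff=36.1123, prob=0.000842
DDUDDD: m=26.0702, payoff=48.1698, prob=0.000197
UDUDDD: m=38.1277, payoff=36.1123, prob=0.000842
DUUDDD: m=38.1277, payoff=36.1123, prob=0.000842
UUUDDD: m=55.7618, payoff=18.4782, prob=0.003610
DDDUDD: m=26.0702, payoff=48.1698, prob=0.000197
UDDUDD: m=38.1277, payoff=36.1123, prob=0.000842
DUDUDD: m=38.1277, payoff=36.1123, prob=0.000842
UUDUDD: m=55.7618, payoff=18.4782, prob=0.003610
DDUUDD: m=38.1277, payoff=36.1123, prob=0.000842
UDUUDD: m=55.7618, payoff=18.4782, prob=0.003610
DUUUDD: m=54.4000, payoff=19.8400, prob=0.003610
UUUUDD: m=79.5600, payoff=0.0000, prob=0.015469
DDDDUD: m=26.0702, payoff=48.1698, prob=0.000197
UDDDUD: m=38.1277, payoff=36.1123, prob=0.000842
DUDDUD: m=38.1277, payoff=36.1123, prob=0.000842
UUDDUD: m=55.7618, payoff=18.4782, prob=0.003610
DDUDUD: m=38.1277, payoff=36.1123, prob=0.000842
UDUDUD: m=55.7618, payoff=18.4782, prob=0.003610
DUUDUD: m=54.4000, payoff=19.8400, prob=0.003610
UUUDUD: m=79.5600, payoff=0.0000, prob=0.015469
DDDUUD: m=34.8160, payoff=39.4240, prob=0.000842
UDDUUD: m=50.9184, payoff=23.3216, prob=0.003610
DUDUUD: m=50.9184, payoff=23.3216, prob=0.003610
UUDUUD: m=74.4682, payoff=0.0000, prob=0.015469
DDUUUD: m=43.5200, payoff=30.7200, prob=0.003610
UDUUUD: m=63.6480, payoff=10.5920, prob=0.015469
DUUUUD: m=54.4000, payoff=19.8400, prob=0.015469
UUUUUD: m=79.5600, payoff=0.0000, prob=0.066297
DDDDDU: m=22.2822, payoff=51.9578, prob=0.000197
UDDDDU: m=32.5878, payoff=41.6522, prob=0.000842
DUDDDU: m=32.5878, payoff=41.6522, prob=0.000842
UUDDDU: m=47.6596, payoff=26.5804, prob=0.003610
DDUDDU: m=32.5878, payoff=41.6522, prob=0.000842
UDUDDU: m=47.6596, payoff=26.5804, prob=0.003610
DUUDDU: m=47.6596, payoff=26.5804, prob=0.003610
UUUDDU: m=69.7022, payoff=4.5378, prob=0.015469
DDDUDU: m=32.5878, payoff=41.6522, prob=0.000842
UDDUDU: m=47.6596, payoff=26.5804, prob=0.003610
DUDUDU: m=47.6596, payoff=26.5804, prob=0.003610
UUDUDU: m=69.7022, payoff=4.5378, prob=0.015469
DDUUDU: m=43.5200, payoff=30.7200, prob=0.003610
UDUUDU: m=63.6480, payoff=10.5920, prob=0.015469
DUUUDU: m=54.4000, payoff=19.8400, prob=0.015469
UUUUDU: m=79.5600, payoff=0.0000, prob=0.066297
DDDDUU: m=27.8528, payoff=46.3872, prob=0.000842
UDDDUU: m=40.7347, payoff=33.5053, prob=0.003610
DUDDUU: m=40.7347, payoff=33.5053, prob=0.003610
UUDDUU: m=59.5745, payoff=14.6655, prob=0.015469
DDUDUU: m=40.7347, payoff=33.5053, prob=0.003610
UDUDUU: m=59.5745, payoff=14.6655, prob=0.015469
DUUDUU: m=54.4000, payoff=19.8400, prob=0.015469
UUUDUU: m=79.5600, payoff=0.0000, prob=0.066297
DDDUUU: m=34.8160, payoff=39.4240, prob=0.003610
UDDUUU: m=50.9184, payoff=23.3216, prob=0.015469
DUDUUU: m=50.9184, payoff=23.3216, prob=0.015469
UUDUUU: m=74.4682, payoff=0.0000, prob=0.066297
DDUUUU: m=43.5200, payoff=30.7200, prob=0.015469
UDUUUU: m=63.6480, payoff=10.5920, prob=0.066297
DUUUUU: m=54.4000, payoff=19.8400, prob=0.066297
UUUUUU: m=79.5600, payoff=0.0000, prob=0.284130
Price = Σ prob·payoff / R^6 = 7.454975 / 1.771561 = 4.2081

price = 4.2081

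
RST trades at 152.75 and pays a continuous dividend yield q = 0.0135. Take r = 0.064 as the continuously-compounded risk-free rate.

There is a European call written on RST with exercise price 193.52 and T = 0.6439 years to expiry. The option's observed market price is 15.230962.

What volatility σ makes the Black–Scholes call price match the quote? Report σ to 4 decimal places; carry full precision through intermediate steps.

At σ = 0.5479 the Black–Scholes value reproduces the quote:
σ√T = 0.5479·√0.6439 = 0.439653
d₁ = (ln(S/K) + (r−q+σ²/2)T) / (σ√T) = (ln(152.75/193.52) + (0.064−0.0135+0.5479²/2)·0.6439) / 0.439653 = (-0.236578 + 0.129165) / 0.439653 = -0.244315
d₂ = d₁ − σ√T = -0.244315 − 0.439653 = -0.683968
e^{−rT} = 0.959628
e^{−qT} = 0.991345
N(d₁) = 0.403494,  N(d₂) = 0.246998
V = S·e^{−qT}·N(d₁) − K·e^{−rT}·N(d₂) = 61.100213 − 45.869250 = 15.230962 (the observed quote) — the price is monotone increasing in volatility, hence this σ is the only solution

sigma = 0.5479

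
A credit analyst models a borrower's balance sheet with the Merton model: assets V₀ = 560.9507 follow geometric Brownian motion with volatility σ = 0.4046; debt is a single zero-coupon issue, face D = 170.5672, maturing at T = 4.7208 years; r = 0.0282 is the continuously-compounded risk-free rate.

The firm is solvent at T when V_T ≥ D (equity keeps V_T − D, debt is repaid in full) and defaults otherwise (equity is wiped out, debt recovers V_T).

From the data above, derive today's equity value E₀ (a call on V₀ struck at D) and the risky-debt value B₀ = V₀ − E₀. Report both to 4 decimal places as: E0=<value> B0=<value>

Equity is a call on the firm's assets struck at D = 170.5672:
d₁ = [ln(V₀/D) + (r + σ²/2)T] / (σ√T)
   = [ln(560.9507/170.5672) + (0.0282 + 0.5·0.4046²)·4.7208] / (0.4046·√4.7208)
   = [1.190504 + 0.519527] / 0.879091 = 1.945226
d₂ = d₁ − σ√T = 1.945226 − 0.879091 = 1.066136
N(d₁) = 0.974126,  N(d₂) = 0.856819,  e^(−rT) = 0.875354
E₀ = V₀·N(d₁) − D·e^(−rT)·N(d₂)
   = 560.9507·0.974126 − 170.5672·0.875354·0.856819 = 418.507913
B₀ = V₀ − E₀ = 560.9507 − 418.507913 = 142.442787

E0=418.5079 B0=142.4428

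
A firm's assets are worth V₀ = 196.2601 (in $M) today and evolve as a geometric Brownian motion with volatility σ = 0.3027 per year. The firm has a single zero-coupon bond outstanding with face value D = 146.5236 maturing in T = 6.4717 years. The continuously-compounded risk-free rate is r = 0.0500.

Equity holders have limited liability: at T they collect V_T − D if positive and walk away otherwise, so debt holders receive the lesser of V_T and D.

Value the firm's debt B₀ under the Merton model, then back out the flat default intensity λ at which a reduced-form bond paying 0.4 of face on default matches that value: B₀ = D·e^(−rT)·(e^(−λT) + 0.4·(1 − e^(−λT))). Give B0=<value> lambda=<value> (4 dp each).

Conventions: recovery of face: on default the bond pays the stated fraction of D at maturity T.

With assets at 196.2601 and a single debt payment of 146.5236 at 6.4717 years:
d₁ = [ln(V₀/D) + (r + σ²/2)T] / (σ√T)
   = [ln(196.2601/146.5236) + (0.0500 + 0.5·0.3027²)·6.4717] / (0.3027·√6.4717)
   = [0.292254 + 0.620077] / 0.770055 = 1.184762
d₂ = d₁ − σ√T = 1.184762 − 0.770055 = 0.414707
N(d₁) = 0.881944,  N(d₂) = 0.660822,  e^(−rT) = 0.723550
E₀ = V₀·N(d₁) − D·e^(−rT)·N(d₂)
   = 196.2601·0.881944 − 146.5236·0.723550·0.660822 = 103.031963
B₀ = V₀ − E₀ = 196.2601 − 103.031963 = 93.228137
e^(−λT) = (B₀·e^(rT)/D − 0.4)/(1 − 0.4) = (93.2281·1.382074/146.5236 − 0.4)/0.6 = 0.79894591
λ = −ln(0.79894591)/6.4717 = 0.034684

B0=93.2281 lambda=0.0347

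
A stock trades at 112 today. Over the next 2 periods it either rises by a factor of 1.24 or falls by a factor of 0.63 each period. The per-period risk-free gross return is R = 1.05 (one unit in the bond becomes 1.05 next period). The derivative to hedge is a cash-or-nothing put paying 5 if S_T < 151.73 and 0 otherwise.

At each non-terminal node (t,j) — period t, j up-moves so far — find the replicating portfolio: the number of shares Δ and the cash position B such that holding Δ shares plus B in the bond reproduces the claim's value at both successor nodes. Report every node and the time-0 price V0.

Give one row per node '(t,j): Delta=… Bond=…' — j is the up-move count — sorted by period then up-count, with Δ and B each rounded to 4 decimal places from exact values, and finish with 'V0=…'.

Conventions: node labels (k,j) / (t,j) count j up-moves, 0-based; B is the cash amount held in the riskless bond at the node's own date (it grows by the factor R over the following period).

(0,0): Delta=-0.0480 Bond=7.7601
(1,0): Delta=0.0000 Bond=4.7619
(1,1): Delta=-0.0590 Bond=9.6799
V0=2.3852

Risk-neutral probability p* = (R−d)/(u−d) = (1.05−0.63)/(1.24−0.63) = 0.6885.
Payoffs at expiry: V(2,0)=5.0000, V(2,1)=5.0000, V(2,2)=0.0000
(1,0): S=70.5600. Δ = (V_up−V_dn)/(S_up−S_dn) = (5.0000−5.0000)/(87.4944−44.4528) = 0.0000. V = [p*·5.0000 + (1−p*)·5.0000]/1.05 = 4.7619. B = V − Δ·S = 4.7619.
(1,1): S=138.8800. Δ = (V_up−V_dn)/(S_up−S_dn) = (0.0000−5.0000)/(172.2112−87.4944) = -0.0590. V = [p*·0.0000 + (1−p*)·5.0000]/1.05 = 1.4832. B = V − Δ·S = 9.6799.
(0,0): S=112.0000. Δ = (V_up−V_dn)/(S_up−S_dn) = (1.4832−4.7619)/(138.8800−70.5600) = -0.0480. V = [p*·1.4832 + (1−p*)·4.7619]/1.05 = 2.3852. B = V − Δ·S = 7.7601.
As a check, the time-0 holding Δ(0,0)·S0 + B(0,0) comes to 2.3852 — exactly V0.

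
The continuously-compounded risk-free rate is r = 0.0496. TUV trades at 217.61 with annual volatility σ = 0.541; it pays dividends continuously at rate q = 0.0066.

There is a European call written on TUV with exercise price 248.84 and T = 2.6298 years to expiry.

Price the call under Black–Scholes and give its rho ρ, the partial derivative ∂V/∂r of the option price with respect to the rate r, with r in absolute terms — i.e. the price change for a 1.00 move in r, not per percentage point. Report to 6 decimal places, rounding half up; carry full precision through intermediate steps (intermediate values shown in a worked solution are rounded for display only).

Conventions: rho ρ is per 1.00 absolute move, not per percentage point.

price = 71.038384
ρ = 184.842967

σ√T = 0.541·√2.6298 = 0.877321
d₁ = (ln(S/K) + (r−q+σ²/2)T) / (σ√T) = (ln(217.61/248.84) + (0.0496−0.0066+0.541²/2)·2.6298) / 0.877321 = (-0.134106 + 0.497928) / 0.877321 = 0.414696
d₂ = d₁ − σ√T = 0.414696 − 0.877321 = -0.462625
e^{−rT} = 0.877711
e^{−qT} = 0.982793
N(d₁) = 0.660818,  N(d₂) = 0.321817
Call price V = S·e^{−qT}·N(d₁) − K·e^{−rT}·N(d₂) = 141.326226 − 70.287842 = 71.038384
ρ = K·T·e^{−rT}·N(d₂) = 184.842967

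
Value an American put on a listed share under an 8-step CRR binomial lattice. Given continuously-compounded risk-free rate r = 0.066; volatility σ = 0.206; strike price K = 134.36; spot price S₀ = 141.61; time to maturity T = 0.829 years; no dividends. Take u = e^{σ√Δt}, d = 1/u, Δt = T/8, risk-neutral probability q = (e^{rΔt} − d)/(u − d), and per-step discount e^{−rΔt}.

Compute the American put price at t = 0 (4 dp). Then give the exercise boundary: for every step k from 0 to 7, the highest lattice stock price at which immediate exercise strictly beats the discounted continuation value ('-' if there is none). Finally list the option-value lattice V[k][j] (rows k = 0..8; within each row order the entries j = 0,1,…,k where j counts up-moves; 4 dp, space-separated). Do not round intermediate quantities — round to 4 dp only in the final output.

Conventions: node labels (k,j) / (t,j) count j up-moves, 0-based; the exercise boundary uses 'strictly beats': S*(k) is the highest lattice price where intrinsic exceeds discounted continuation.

Δt=0.10362, u=1.06856, d=0.93584, q=0.53513, disc=e^(-rΔt)=0.99318
k=8 terminal: V=max(K-S,0) → 51.0497 39.2344 25.7434 10.3390 0.0000 0.0000 0.0000 0.0000 0.0000
k=7: j=0 S=89.0221 intr=45.3379 cont=44.4221 V=45.3379[EX]; j=1 S=101.6475 intr=32.7125 cont=31.7967 V=32.7125[EX]; j=2 S=116.0635 intr=18.2965 cont=17.3807 V=18.2965[EX]; j=3 S=132.5240 intr=1.8360 cont=4.7735 V=4.7735[hold]; j=4 S=151.3190 intr=0.0000 cont=0.0000 V=0.0000[hold]; j=5 S=172.7795 intr=0.0000 cont=0.0000 V=0.0000[hold]; j=6 S=197.2836 intr=0.0000 cont=0.0000 V=0.0000[hold]; j=7 S=225.2630 intr=0.0000 cont=0.0000 V=0.0000[hold]  S*(7)=116.0635
k=6: j=0 S=95.1256 intr=39.2344 cont=38.3186 V=39.2344[EX]; j=1 S=108.6166 intr=25.7434 cont=24.8276 V=25.7434[EX]; j=2 S=124.0210 intr=10.3390 cont=10.9845 V=10.9845[hold]; j=3 S=141.6100 intr=0.0000 cont=2.2039 V=2.2039[hold]; j=4 S=161.6936 intr=0.0000 cont=0.0000 V=0.0000[hold]; j=5 S=184.6255 intr=0.0000 cont=0.0000 V=0.0000[hold]; j=6 S=210.8096 intr=0.0000 cont=0.0000 V=0.0000[hold]  S*(6)=108.6166
k=5: j=0 S=101.6475 intr=32.7125 cont=31.7967 V=32.7125[EX]; j=1 S=116.0635 intr=18.2965 cont=17.7238 V=18.2965[EX]; j=2 S=132.5240 intr=1.8360 cont=6.2429 V=6.2429[hold]; j=3 S=151.3190 intr=0.0000 cont=1.0175 V=1.0175[hold]; j=4 S=172.7795 intr=0.0000 cont=0.0000 V=0.0000[hold]; j=5 S=197.2836 intr=0.0000 cont=0.0000 V=0.0000[hold]  S*(5)=116.0635
k=4: j=0 S=108.6166 intr=25.7434 cont=24.8276 V=25.7434[EX]; j=1 S=124.0210 intr=10.3390 cont=11.7654 V=11.7654[hold]; j=2 S=141.6100 intr=0.0000 cont=3.4231 V=3.4231[hold]; j=3 S=161.6936 intr=0.0000 cont=0.4698 V=0.4698[hold]; j=4 S=184.6255 intr=0.0000 cont=0.0000 V=0.0000[hold]  S*(4)=108.6166
k=3: j=0 S=116.0635 intr=18.2965 cont=18.1388 V=18.2965[EX]; j=1 S=132.5240 intr=1.8360 cont=7.2514 V=7.2514[hold]; j=2 S=151.3190 intr=0.0000 cont=1.8301 V=1.8301[hold]; j=3 S=172.7795 intr=0.0000 cont=0.2169 V=0.2169[hold]  S*(3)=116.0635
k=2: j=0 S=124.0210 intr=10.3390 cont=12.3015 V=12.3015[hold]; j=1 S=141.6100 intr=0.0000 cont=4.3206 V=4.3206[hold]; j=2 S=161.6936 intr=0.0000 cont=0.9602 V=0.9602[hold]  S*(2)=-
k=1: j=0 S=132.5240 intr=1.8360 cont=7.9759 V=7.9759[hold]; j=1 S=151.3190 intr=0.0000 cont=2.5052 V=2.5052[hold]  S*(1)=-
k=0: j=0 S=141.6100 intr=0.0000 cont=5.0139 V=5.0139[hold]  S*(0)=-

price = 5.0139
boundary = - - - 116.0635 108.6166 116.0635 108.6166 116.0635
tree:
5.0139
7.9759 2.5052
12.3015 4.3206 0.9602
18.2965 7.2514 1.8301 0.2169
25.7434 11.7654 3.4231 0.4698 0.0000
32.7125 18.2965 6.2429 1.0175 0.0000 0.0000
39.2344 25.7434 10.9845 2.2039 0.0000 0.0000 0.0000
45.3379 32.7125 18.2965 4.7735 0.0000 0.0000 0.0000 0.0000
51.0497 39.2344 25.7434 10.3390 0.0000 0.0000 0.0000 0.0000 0.0000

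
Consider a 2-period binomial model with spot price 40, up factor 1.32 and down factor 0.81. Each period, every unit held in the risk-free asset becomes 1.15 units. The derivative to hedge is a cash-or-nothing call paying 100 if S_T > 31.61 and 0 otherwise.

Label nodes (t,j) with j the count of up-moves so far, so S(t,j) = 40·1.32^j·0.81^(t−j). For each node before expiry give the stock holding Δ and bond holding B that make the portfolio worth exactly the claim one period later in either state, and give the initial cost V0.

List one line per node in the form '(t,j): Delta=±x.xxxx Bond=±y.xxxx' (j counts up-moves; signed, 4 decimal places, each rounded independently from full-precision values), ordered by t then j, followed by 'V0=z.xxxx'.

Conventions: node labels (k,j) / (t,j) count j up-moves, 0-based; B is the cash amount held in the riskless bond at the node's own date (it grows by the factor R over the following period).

Under the risk-neutral measure, an up-move has probability p* = (R−d)/(u−d) = 0.6667 and values discount at R = 1.15.
Payoffs at expiry: V(2,0)=0.0000, V(2,1)=100.0000, V(2,2)=100.0000
(1,0): S=32.4000. Δ = (V_up−V_dn)/(S_up−S_dn) = (100.0000−0.0000)/(42.7680−26.2440) = 6.0518. V = [p*·100.0000 + (1−p*)·0.0000]/1.15 = 57.9710. B = V − Δ·S = -138.1074.
(1,1): S=52.8000. Δ = (V_up−V_dn)/(S_up−S_dn) = (100.0000−100.0000)/(69.6960−42.7680) = 0.0000. V = [p*·100.0000 + (1−p*)·100.0000]/1.15 = 86.9565. B = V − Δ·S = 86.9565.
(0,0): S=40.0000. Δ = (V_up−V_dn)/(S_up−S_dn) = (86.9565−57.9710)/(52.8000−32.4000) = 1.4209. V = [p*·86.9565 + (1−p*)·57.9710]/1.15 = 67.2128. B = V − Δ·S = 10.3784.
Verification: the root portfolio costs Δ(0,0)·S0 + B(0,0) = 67.2128, matching V0.

(0,0): Delta=1.4209 Bond=10.3784
(1,0): Delta=6.0518 Bond=-138.1074
(1,1): Delta=0.0000 Bond=86.9565
V0=67.2128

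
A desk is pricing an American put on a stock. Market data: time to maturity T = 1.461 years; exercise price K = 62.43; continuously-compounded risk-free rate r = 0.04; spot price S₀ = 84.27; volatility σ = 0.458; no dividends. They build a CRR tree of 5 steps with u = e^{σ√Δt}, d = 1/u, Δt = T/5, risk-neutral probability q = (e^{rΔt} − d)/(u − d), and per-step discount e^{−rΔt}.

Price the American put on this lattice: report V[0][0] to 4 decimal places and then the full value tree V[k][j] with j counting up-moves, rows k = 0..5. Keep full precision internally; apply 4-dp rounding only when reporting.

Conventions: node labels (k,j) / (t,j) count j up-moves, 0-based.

Δt=0.29220, u=1.28091, d=0.78069, q=0.46192, disc=e^(-rΔt)=0.98838
k=5 terminal: V=max(K-S,0) → 37.9916 22.3329 0.0000 0.0000 0.0000 0.0000
k=4: j=0 S=31.3035 intr=31.1265 cont=30.4011 V=31.1265[EX]; j=1 S=51.3609 intr=11.0691 cont=11.8772 V=11.8772[hold]; j=2 S=84.2700 intr=0.0000 cont=0.0000 V=0.0000[hold]; j=3 S=138.2653 intr=0.0000 cont=0.0000 V=0.0000[hold]; j=4 S=226.8578 intr=0.0000 cont=0.0000 V=0.0000[hold]
k=3: j=0 S=40.0971 intr=22.3329 cont=21.9765 V=22.3329[EX]; j=1 S=65.7889 intr=0.0000 cont=6.3166 V=6.3166[hold]; j=2 S=107.9427 intr=0.0000 cont=0.0000 V=0.0000[hold]; j=3 S=177.1061 intr=0.0000 cont=0.0000 V=0.0000[hold]
k=2: j=0 S=51.3609 intr=11.0691 cont=14.7611 V=14.7611[hold]; j=1 S=84.2700 intr=0.0000 cont=3.3593 V=3.3593[hold]; j=2 S=138.2653 intr=0.0000 cont=0.0000 V=0.0000[hold]
k=1: j=0 S=65.7889 intr=0.0000 cont=9.3840 V=9.3840[hold]; j=1 S=107.9427 intr=0.0000 cont=1.7866 V=1.7866[hold]
k=0: j=0 S=84.2700 intr=0.0000 cont=5.8063 V=5.8063[hold]

price = 5.8063
tree:
5.8063
9.3840 1.7866
14.7611 3.3593 0.0000
22.3329 6.3166 0.0000 0.0000
31.1265 11.8772 0.0000 0.0000 0.0000
37.9916 22.3329 0.0000 0.0000 0.0000 0.0000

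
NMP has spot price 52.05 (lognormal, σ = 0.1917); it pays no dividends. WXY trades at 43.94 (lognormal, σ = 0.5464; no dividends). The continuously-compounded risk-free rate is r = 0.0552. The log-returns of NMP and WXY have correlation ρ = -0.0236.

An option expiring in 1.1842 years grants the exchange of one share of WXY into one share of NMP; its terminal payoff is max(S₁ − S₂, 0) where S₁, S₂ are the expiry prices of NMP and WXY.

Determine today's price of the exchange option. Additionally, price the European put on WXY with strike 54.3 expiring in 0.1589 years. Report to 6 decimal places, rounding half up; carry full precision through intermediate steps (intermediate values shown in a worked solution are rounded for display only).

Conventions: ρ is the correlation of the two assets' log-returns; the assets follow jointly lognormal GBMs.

exchange price = 16.415692
price(WXY put K=54.3) = 10.885562

σ_eff = √(σ₁² + σ₂² − 2ρσ₁σ₂) = √(0.1917² + 0.5464² − 2·-0.0236·0.1917·0.5464) = 0.583306
d₁ = (ln(S₁/S₂) + (q₂ − q₁ + σ_eff²/2)T) / (σ_eff√T) = (ln(52.05/43.94) + (0.0 − 0.0 + 0.170123)·1.1842) / 0.634759 = 0.584221
d₂ = d₁ − σ_eff√T = 0.584221 − 0.634759 = -0.050539
N(d₁) = 0.720464,  N(d₂) = 0.479847
V = S₁·e^{−q₁T}·N(d₁) − S₂·e^{−q₂T}·N(d₂) = 37.500152 − 21.084460 = 16.415692
[vanilla: WXY put K=54.3]
σ√T = 0.5464·√0.1589 = 0.217807
d₁ = (ln(S/K) + (r+σ²/2)T) / (σ√T) = (ln(43.94/54.3) + (0.0552+0.5464²/2)·0.1589) / 0.217807 = (-0.211699 + 0.032491) / 0.217807 = -0.822781
d₂ = d₁ − σ√T = -0.822781 − 0.217807 = -1.040589
e^{−rT} = 0.991267
N(−d₁) = 0.794684,  N(−d₂) = 0.850967
price = K·e^{−rT}·N(−d₂) − S·N(−d₁) = 45.803968 − 34.918406 = 10.885562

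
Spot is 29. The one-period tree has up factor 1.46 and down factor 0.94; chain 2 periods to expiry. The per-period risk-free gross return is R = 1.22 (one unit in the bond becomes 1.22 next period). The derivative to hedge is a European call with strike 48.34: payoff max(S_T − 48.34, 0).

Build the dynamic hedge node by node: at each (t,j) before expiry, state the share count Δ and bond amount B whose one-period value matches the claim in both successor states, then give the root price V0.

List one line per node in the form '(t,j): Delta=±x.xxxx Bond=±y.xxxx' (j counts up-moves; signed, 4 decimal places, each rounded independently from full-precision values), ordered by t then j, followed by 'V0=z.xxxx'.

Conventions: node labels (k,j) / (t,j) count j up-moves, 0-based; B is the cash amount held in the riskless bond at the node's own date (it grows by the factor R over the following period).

Arbitrage-free pricing uses the up-move probability p* = (R−d)/(u−d) = 0.5385, discounting each step at R = 1.22.
Terminal payoffs: V(2,0)=0.0000, V(2,1)=0.0000, V(2,2)=13.4764
  t=1,j=0: stock 27.2600 → up 39.7996 (V=0.0000), down 25.6244 (V=0.0000). Price 0.0000; hedge Δ=0.0000, bond B=0.0000.
  t=1,j=1: stock 42.3400 → up 61.8164 (V=13.4764), down 39.7996 (V=0.0000). Price 5.9480; hedge Δ=0.6121, bond B=-19.9682.
  t=0,j=0: stock 29.0000 → up 42.3400 (V=5.9480), down 27.2600 (V=0.0000). Price 2.6252; hedge Δ=0.3944, bond B=-8.8132.
Verification: the root portfolio costs Δ(0,0)·S0 + B(0,0) = 2.6252, matching V0.

(0,0): Delta=0.3944 Bond=-8.8132
(1,0): Delta=0.0000 Bond=0.0000
(1,1): Delta=0.6121 Bond=-19.9682
V0=2.6252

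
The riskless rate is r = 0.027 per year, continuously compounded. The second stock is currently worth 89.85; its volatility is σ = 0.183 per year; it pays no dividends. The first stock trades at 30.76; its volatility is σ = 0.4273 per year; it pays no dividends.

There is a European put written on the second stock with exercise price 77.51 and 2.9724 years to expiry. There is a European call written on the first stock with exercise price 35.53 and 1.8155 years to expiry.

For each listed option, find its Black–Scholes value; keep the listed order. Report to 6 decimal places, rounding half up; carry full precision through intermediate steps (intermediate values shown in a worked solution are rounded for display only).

[the second stock put K=77.51]
σ√T = 0.183·√2.9724 = 0.315504
d₁ = (ln(S/K) + (r+σ²/2)T) / (σ√T) = (ln(89.85/77.51) + (0.027+0.183²/2)·2.9724) / 0.315504 = (0.147735 + 0.130026) / 0.315504 = 0.880372
d₂ = d₁ − σ√T = 0.880372 − 0.315504 = 0.564868
e^{−rT} = 0.922881
N(−d₁) = 0.189329,  N(−d₂) = 0.286082
price = K·e^{−rT}·N(−d₂) − S·N(−d₁) = 20.464146 − 17.011201 = 3.452945
[the first stock call K=35.53]
σ√T = 0.4273·√1.8155 = 0.575746
d₁ = (ln(S/K) + (r+σ²/2)T) / (σ√T) = (ln(30.76/35.53) + (0.027+0.4273²/2)·1.8155) / 0.575746 = (-0.144162 + 0.214760) / 0.575746 = 0.122620
d₂ = d₁ − σ√T = 0.122620 − 0.575746 = -0.453126
e^{−rT} = 0.952164
N(d₁) = 0.548796,  N(d₂) = 0.325229
price = S·N(d₁) − K·e^{−rT}·N(d₂) = 16.880966 − 11.002617 = 5.878349

price(the second stock put K=77.51) = 3.452945
price(the first stock call K=35.53) = 5.878349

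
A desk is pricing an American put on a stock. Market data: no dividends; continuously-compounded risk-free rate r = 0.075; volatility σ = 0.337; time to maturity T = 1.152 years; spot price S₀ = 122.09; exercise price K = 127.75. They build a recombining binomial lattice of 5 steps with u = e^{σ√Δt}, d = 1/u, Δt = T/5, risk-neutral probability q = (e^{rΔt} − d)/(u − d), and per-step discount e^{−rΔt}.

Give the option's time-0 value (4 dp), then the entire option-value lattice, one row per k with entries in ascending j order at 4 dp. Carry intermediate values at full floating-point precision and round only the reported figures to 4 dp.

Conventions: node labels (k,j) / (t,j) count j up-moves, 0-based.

Δt=0.23040  u=1.17558  d=0.85065  q=0.51329  discount=0.98287
step 5 (expiry): payoffs max(K−S,0) = 73.3721 52.6006 23.8947 0.0000 0.0000 0.0000
k=4: (k=4,j=0): S=63.9255, K−S=63.8245, hold=61.6359 ⇒ V=63.8245 exercise | (k=4,j=1): S=88.3440, K−S=39.4060, hold=37.2174 ⇒ V=39.4060 exercise | (k=4,j=2): S=122.0900, K−S=5.6600, hold=11.4306 ⇒ V=11.4306 continue | (k=4,j=3): S=168.7264, K−S=0.0000, hold=0.0000 ⇒ V=0.0000 continue | (k=4,j=4): S=233.1772, K−S=0.0000, hold=0.0000 ⇒ V=0.0000 continue
k=3: (k=3,j=0): S=75.1494, K−S=52.6006, hold=50.4120 ⇒ V=52.6006 exercise | (k=3,j=1): S=103.8553, K−S=23.8947, hold=24.6174 ⇒ V=24.6174 continue | (k=3,j=2): S=143.5263, K−S=0.0000, hold=5.4681 ⇒ V=5.4681 continue | (k=3,j=3): S=198.3511, K−S=0.0000, hold=0.0000 ⇒ V=0.0000 continue
k=2: (k=2,j=0): S=88.3440, K−S=39.4060, hold=37.5820 ⇒ V=39.4060 exercise | (k=2,j=1): S=122.0900, K−S=5.6600, hold=14.5349 ⇒ V=14.5349 continue | (k=2,j=2): S=168.7264, K−S=0.0000, hold=2.6158 ⇒ V=2.6158 continue
k=1: (k=1,j=0): S=103.8553, K−S=23.8947, hold=26.1835 ⇒ V=26.1835 continue | (k=1,j=1): S=143.5263, K−S=0.0000, hold=8.2727 ⇒ V=8.2727 continue
k=0: (k=0,j=0): S=122.0900, K−S=5.6600, hold=16.6990 ⇒ V=16.6990 continue

price = 16.6990
tree:
16.6990
26.1835 8.2727
39.4060 14.5349 2.6158
52.6006 24.6174 5.4681 0.0000
63.8245 39.4060 11.4306 0.0000 0.0000
73.3721 52.6006 23.8947 0.0000 0.0000 0.0000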